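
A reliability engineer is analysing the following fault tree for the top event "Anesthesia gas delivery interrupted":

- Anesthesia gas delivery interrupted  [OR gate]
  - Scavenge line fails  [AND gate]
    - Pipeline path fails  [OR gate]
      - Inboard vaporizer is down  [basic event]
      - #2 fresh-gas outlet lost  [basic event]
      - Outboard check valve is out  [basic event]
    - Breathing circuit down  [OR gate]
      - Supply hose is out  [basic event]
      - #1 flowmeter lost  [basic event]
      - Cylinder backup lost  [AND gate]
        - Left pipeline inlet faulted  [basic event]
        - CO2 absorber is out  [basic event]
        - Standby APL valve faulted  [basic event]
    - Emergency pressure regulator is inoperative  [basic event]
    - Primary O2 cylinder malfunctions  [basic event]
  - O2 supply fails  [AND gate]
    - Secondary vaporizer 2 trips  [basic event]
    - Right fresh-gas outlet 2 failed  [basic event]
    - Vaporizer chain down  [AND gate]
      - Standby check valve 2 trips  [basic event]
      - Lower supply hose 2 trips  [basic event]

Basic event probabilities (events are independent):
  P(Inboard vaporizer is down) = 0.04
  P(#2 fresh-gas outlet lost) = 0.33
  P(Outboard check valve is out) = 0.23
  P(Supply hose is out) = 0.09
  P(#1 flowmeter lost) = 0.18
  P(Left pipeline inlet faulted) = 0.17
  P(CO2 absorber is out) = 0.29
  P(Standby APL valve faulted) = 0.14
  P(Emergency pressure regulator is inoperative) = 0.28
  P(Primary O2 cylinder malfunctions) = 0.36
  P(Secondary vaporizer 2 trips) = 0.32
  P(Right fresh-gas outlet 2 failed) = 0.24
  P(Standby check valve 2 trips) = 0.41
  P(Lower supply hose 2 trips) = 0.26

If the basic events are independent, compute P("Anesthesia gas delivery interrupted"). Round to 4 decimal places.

0.0213

P(Pipeline path fails) [OR] = 1 − (1−0.04) × (1−0.33) × (1−0.23) = 0.504736
P(Cylinder backup lost) [AND] = 0.17 × 0.29 × 0.14 = 0.006902
P(Breathing circuit down) [OR] = 1 − (1−0.09) × (1−0.18) × (1−0.006902) = 0.258950
P(Scavenge line fails) [AND] = 0.504736 × 0.258950 × 0.28 × 0.36 = 0.013175
P(Vaporizer chain down) [AND] = 0.41 × 0.26 = 0.106600
P(O2 supply fails) [AND] = 0.32 × 0.24 × 0.106600 = 0.008187
P(Anesthesia gas delivery interrupted) [OR] = 1 − (1−0.013175) × (1−0.008187) = 0.021254
Rounded to 4 decimal places: P(Anesthesia gas delivery interrupted) ≈ 0.0213.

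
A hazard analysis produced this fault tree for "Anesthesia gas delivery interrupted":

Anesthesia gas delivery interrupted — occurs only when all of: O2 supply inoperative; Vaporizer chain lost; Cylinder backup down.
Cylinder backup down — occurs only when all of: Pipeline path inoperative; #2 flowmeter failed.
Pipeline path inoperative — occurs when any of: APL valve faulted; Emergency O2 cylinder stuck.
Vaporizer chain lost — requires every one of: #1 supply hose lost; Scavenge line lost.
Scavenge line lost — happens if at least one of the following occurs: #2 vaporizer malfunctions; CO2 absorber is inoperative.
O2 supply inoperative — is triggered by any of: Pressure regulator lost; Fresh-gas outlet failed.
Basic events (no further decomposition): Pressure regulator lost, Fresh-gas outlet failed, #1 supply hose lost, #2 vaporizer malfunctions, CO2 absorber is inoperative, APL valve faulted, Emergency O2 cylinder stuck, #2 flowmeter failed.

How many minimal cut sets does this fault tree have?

8

O2 supply inoperative [OR]: union of children's cut sets → 2 cut set(s).
Scavenge line lost [OR]: union of children's cut sets → 2 cut set(s).
Vaporizer chain lost [AND]: one cut set from each child combined → 1 × 2 = 2 cut set(s).
Pipeline path inoperative [OR]: union of children's cut sets → 2 cut set(s).
Cylinder backup down [AND]: one cut set from each child combined → 2 × 1 = 2 cut set(s).
Anesthesia gas delivery interrupted [AND]: one cut set from each child combined → 2 × 2 × 2 = 8 cut set(s).
Minimal cut sets: {#1 supply hose lost, #2 flowmeter failed, #2 vaporizer malfunctions, APL valve faulted, Pressure regulator lost}; {#1 supply hose lost, #2 flowmeter failed, #2 vaporizer malfunctions, Emergency O2 cylinder stuck, Pressure regulator lost}; {#1 supply hose lost, #2 flowmeter failed, APL valve faulted, CO2 absorber is inoperative, Pressure regulator lost}; {#1 supply hose lost, #2 flowmeter failed, CO2 absorber is inoperative, Emergency O2 cylinder stuck, Pressure regulator lost}; {#1 supply hose lost, #2 flowmeter failed, #2 vaporizer malfunctions, APL valve faulted, Fresh-gas outlet failed}; {#1 supply hose lost, #2 flowmeter failed, #2 vaporizer malfunctions, Emergency O2 cylinder stuck, Fresh-gas outlet failed}; {#1 supply hose lost, #2 flowmeter failed, APL valve faulted, CO2 absorber is inoperative, Fresh-gas outlet failed}; {#1 supply hose lost, #2 flowmeter failed, CO2 absorber is inoperative, Emergency O2 cylinder stuck, Fresh-gas outlet failed}.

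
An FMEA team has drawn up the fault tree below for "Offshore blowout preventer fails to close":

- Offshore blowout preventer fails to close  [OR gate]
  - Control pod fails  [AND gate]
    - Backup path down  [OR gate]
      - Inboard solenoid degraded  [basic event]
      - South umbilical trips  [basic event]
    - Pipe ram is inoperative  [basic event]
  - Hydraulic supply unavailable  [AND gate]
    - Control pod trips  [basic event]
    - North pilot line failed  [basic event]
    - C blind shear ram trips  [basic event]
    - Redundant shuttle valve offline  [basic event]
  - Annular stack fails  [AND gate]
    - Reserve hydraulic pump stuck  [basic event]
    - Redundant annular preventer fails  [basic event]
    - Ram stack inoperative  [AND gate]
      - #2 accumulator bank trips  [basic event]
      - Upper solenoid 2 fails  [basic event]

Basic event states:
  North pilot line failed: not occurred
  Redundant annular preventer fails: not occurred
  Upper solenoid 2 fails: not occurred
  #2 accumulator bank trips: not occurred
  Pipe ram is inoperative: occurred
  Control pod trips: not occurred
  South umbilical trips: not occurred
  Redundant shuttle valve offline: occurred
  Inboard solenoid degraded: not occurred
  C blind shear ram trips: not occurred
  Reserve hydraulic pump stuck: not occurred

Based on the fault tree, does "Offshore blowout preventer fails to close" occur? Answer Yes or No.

Backup path down [OR]: Inboard solenoid degraded=not, South umbilical trips=not → no input occurs → does not occur.
Control pod fails [AND]: Backup path down=not, Pipe ram is inoperative=occurs → not all inputs occur → does not occur.
Hydraulic supply unavailable [AND]: Control pod trips=not, North pilot line failed=not, C blind shear ram trips=not, Redundant shuttle valve offline=occurs → not all inputs occur → does not occur.
Ram stack inoperative [AND]: #2 accumulator bank trips=not, Upper solenoid 2 fails=not → not all inputs occur → does not occur.
Annular stack fails [AND]: Reserve hydraulic pump stuck=not, Redundant annular preventer fails=not, Ram stack inoperative=not → not all inputs occur → does not occur.
Offshore blowout preventer fails to close [OR]: Control pod fails=not, Hydraulic supply unavailable=not, Annular stack fails=not → no input occurs → does not occur.

No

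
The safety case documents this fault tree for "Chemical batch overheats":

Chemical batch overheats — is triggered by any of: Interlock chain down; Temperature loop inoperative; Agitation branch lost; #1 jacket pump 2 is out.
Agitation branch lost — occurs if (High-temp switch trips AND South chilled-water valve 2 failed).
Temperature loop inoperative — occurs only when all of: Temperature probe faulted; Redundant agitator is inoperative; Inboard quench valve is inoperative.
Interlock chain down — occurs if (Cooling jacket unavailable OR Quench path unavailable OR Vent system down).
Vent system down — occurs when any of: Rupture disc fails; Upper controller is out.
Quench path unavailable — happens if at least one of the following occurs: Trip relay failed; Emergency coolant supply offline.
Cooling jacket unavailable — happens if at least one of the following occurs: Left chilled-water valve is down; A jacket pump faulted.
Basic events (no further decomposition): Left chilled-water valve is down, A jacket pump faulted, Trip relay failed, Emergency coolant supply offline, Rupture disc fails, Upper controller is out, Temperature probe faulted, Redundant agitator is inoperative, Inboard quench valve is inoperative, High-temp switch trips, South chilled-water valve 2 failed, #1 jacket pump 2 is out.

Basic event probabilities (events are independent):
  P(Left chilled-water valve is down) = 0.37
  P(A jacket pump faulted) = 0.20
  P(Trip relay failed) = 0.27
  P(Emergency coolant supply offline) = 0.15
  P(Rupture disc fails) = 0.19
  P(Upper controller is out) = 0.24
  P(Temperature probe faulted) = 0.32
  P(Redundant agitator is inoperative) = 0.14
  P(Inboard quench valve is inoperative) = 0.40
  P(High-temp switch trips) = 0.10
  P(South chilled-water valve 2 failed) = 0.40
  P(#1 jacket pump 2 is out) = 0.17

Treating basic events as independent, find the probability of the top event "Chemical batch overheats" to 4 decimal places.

0.8494

P(Cooling jacket unavailable) [OR] = 1 − (1−0.37) × (1−0.20) = 0.496000
P(Quench path unavailable) [OR] = 1 − (1−0.27) × (1−0.15) = 0.379500
P(Vent system down) [OR] = 1 − (1−0.19) × (1−0.24) = 0.384400
P(Interlock chain down) [OR] = 1 − (1−0.496000) × (1−0.379500) × (1−0.384400) = 0.807482
P(Temperature loop inoperative) [AND] = 0.32 × 0.14 × 0.40 = 0.017920
P(Agitation branch lost) [AND] = 0.10 × 0.40 = 0.040000
P(Chemical batch overheats) [OR] = 1 − (1−0.807482) × (1−0.017920) × (1−0.040000) × (1−0.17) = 0.849351
Rounded to 4 decimal places: P(Chemical batch overheats) ≈ 0.8494.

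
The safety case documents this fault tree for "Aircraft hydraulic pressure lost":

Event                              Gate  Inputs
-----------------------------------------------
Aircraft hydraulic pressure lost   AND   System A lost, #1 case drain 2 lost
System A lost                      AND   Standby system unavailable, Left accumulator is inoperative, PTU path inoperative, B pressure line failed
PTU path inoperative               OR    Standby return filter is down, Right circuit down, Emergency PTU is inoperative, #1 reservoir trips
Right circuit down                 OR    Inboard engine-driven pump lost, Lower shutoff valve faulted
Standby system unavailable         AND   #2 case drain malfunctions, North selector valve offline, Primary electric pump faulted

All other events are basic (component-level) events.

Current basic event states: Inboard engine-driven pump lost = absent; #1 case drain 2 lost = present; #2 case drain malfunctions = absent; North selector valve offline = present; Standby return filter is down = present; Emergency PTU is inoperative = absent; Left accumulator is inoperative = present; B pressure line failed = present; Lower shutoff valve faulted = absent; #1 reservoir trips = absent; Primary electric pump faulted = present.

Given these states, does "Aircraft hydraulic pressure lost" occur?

Standby system unavailable [AND]: #2 case drain malfunctions=not, North selector valve offline=occurs, Primary electric pump faulted=occurs → not all inputs occur → does not occur.
Right circuit down [OR]: Inboard engine-driven pump lost=not, Lower shutoff valve faulted=not → no input occurs → does not occur.
PTU path inoperative [OR]: Standby return filter is down=occurs, Right circuit down=not, Emergency PTU is inoperative=not, #1 reservoir trips=not → at least one input occurs → occurs.
System A lost [AND]: Standby system unavailable=not, Left accumulator is inoperative=occurs, PTU path inoperative=occurs, B pressure line failed=occurs → not all inputs occur → does not occur.
Aircraft hydraulic pressure lost [AND]: System A lost=not, #1 case drain 2 lost=occurs → not all inputs occur → does not occur.

No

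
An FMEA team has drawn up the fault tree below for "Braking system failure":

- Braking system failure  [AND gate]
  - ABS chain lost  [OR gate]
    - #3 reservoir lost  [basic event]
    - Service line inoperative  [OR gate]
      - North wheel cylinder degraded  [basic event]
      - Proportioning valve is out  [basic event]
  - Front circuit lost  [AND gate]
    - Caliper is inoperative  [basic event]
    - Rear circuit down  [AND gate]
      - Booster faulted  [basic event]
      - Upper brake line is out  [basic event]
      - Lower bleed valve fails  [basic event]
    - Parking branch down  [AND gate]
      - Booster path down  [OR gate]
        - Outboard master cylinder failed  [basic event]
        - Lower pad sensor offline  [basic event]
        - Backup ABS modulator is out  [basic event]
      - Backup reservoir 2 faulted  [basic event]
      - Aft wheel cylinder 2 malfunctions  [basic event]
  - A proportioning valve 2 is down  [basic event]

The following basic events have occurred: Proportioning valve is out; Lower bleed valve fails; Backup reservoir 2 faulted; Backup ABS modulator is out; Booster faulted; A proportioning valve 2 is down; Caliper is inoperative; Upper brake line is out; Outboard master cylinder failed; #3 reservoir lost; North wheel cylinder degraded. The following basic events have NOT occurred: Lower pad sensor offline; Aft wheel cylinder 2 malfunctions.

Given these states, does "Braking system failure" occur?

No

Service line inoperative [OR]: North wheel cylinder degraded=occurs, Proportioning valve is out=occurs → at least one input occurs → occurs.
ABS chain lost [OR]: #3 reservoir lost=occurs, Service line inoperative=occurs → at least one input occurs → occurs.
Rear circuit down [AND]: Booster faulted=occurs, Upper brake line is out=occurs, Lower bleed valve fails=occurs → all inputs occur → occurs.
Booster path down [OR]: Outboard master cylinder failed=occurs, Lower pad sensor offline=not, Backup ABS modulator is out=occurs → at least one input occurs → occurs.
Parking branch down [AND]: Booster path down=occurs, Backup reservoir 2 faulted=occurs, Aft wheel cylinder 2 malfunctions=not → not all inputs occur → does not occur.
Front circuit lost [AND]: Caliper is inoperative=occurs, Rear circuit down=occurs, Parking branch down=not → not all inputs occur → does not occur.
Braking system failure [AND]: ABS chain lost=occurs, Front circuit lost=not, A proportioning valve 2 is down=occurs → not all inputs occur → does not occur.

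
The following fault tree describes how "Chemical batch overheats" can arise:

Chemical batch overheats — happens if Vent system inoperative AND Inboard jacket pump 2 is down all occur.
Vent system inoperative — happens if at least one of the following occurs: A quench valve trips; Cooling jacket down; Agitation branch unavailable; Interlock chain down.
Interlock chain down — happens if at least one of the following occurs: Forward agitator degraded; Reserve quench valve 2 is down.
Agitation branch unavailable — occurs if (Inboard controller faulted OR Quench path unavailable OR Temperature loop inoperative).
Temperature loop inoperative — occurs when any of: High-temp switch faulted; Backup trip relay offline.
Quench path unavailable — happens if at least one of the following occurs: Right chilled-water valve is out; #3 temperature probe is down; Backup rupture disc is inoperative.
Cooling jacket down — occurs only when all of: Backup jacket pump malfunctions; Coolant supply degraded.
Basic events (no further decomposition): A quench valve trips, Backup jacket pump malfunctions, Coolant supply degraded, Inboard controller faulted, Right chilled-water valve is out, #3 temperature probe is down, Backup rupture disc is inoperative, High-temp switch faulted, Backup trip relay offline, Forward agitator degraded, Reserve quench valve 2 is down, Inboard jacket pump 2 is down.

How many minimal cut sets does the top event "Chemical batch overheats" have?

10

Cooling jacket down [AND]: one cut set from each child combined → 1 × 1 = 1 cut set(s).
Quench path unavailable [OR]: union of children's cut sets → 3 cut set(s).
Temperature loop inoperative [OR]: union of children's cut sets → 2 cut set(s).
Agitation branch unavailable [OR]: union of children's cut sets → 6 cut set(s).
Interlock chain down [OR]: union of children's cut sets → 2 cut set(s).
Vent system inoperative [OR]: union of children's cut sets → 10 cut set(s).
Chemical batch overheats [AND]: one cut set from each child combined → 10 × 1 = 10 cut set(s).
Minimal cut sets: {A quench valve trips, Inboard jacket pump 2 is down}; {Backup jacket pump malfunctions, Coolant supply degraded, Inboard jacket pump 2 is down}; {Inboard controller faulted, Inboard jacket pump 2 is down}; {Inboard jacket pump 2 is down, Right chilled-water valve is out}; {#3 temperature probe is down, Inboard jacket pump 2 is down}; {Backup rupture disc is inoperative, Inboard jacket pump 2 is down}; {High-temp switch faulted, Inboard jacket pump 2 is down}; {Backup trip relay offline, Inboard jacket pump 2 is down}; {Forward agitator degraded, Inboard jacket pump 2 is down}; {Inboard jacket pump 2 is down, Reserve quench valve 2 is down}.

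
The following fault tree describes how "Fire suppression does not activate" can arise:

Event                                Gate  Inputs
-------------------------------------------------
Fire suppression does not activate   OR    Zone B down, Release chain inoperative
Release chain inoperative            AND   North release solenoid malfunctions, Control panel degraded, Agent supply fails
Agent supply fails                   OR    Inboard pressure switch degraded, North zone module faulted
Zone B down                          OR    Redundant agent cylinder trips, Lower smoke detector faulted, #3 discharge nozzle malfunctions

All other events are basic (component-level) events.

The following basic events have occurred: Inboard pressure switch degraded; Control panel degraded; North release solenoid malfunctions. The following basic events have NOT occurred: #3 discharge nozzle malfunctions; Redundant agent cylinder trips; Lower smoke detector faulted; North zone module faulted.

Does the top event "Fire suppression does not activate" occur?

Zone B down [OR]: Redundant agent cylinder trips=not, Lower smoke detector faulted=not, #3 discharge nozzle malfunctions=not → no input occurs → does not occur.
Agent supply fails [OR]: Inboard pressure switch degraded=occurs, North zone module faulted=not → at least one input occurs → occurs.
Release chain inoperative [AND]: North release solenoid malfunctions=occurs, Control panel degraded=occurs, Agent supply fails=occurs → all inputs occur → occurs.
Fire suppression does not activate [OR]: Zone B down=not, Release chain inoperative=occurs → at least one input occurs → occurs.

Yes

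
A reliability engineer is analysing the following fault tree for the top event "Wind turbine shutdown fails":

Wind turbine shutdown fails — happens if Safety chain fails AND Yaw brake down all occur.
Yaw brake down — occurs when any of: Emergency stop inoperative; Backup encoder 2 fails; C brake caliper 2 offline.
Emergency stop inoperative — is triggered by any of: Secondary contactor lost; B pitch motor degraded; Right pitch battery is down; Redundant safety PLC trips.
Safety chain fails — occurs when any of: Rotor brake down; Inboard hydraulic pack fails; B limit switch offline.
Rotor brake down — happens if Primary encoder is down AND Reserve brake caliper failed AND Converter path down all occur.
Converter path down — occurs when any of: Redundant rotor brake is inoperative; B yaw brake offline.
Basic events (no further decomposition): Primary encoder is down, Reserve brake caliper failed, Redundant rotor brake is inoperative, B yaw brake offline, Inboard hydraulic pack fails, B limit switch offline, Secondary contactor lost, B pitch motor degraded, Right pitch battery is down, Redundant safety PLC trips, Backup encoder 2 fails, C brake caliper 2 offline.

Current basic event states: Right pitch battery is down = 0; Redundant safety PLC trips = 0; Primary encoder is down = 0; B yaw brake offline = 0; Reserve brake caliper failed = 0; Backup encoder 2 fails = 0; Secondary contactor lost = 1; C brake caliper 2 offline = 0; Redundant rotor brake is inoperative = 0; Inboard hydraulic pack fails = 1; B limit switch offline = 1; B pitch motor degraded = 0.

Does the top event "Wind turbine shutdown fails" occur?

Converter path down [OR]: Redundant rotor brake is inoperative=not, B yaw brake offline=not → no input occurs → does not occur.
Rotor brake down [AND]: Primary encoder is down=not, Reserve brake caliper failed=not, Converter path down=not → not all inputs occur → does not occur.
Safety chain fails [OR]: Rotor brake down=not, Inboard hydraulic pack fails=occurs, B limit switch offline=occurs → at least one input occurs → occurs.
Emergency stop inoperative [OR]: Secondary contactor lost=occurs, B pitch motor degraded=not, Right pitch battery is down=not, Redundant safety PLC trips=not → at least one input occurs → occurs.
Yaw brake down [OR]: Emergency stop inoperative=occurs, Backup encoder 2 fails=not, C brake caliper 2 offline=not → at least one input occurs → occurs.
Wind turbine shutdown fails [AND]: Safety chain fails=occurs, Yaw brake down=occurs → all inputs occur → occurs.

Yes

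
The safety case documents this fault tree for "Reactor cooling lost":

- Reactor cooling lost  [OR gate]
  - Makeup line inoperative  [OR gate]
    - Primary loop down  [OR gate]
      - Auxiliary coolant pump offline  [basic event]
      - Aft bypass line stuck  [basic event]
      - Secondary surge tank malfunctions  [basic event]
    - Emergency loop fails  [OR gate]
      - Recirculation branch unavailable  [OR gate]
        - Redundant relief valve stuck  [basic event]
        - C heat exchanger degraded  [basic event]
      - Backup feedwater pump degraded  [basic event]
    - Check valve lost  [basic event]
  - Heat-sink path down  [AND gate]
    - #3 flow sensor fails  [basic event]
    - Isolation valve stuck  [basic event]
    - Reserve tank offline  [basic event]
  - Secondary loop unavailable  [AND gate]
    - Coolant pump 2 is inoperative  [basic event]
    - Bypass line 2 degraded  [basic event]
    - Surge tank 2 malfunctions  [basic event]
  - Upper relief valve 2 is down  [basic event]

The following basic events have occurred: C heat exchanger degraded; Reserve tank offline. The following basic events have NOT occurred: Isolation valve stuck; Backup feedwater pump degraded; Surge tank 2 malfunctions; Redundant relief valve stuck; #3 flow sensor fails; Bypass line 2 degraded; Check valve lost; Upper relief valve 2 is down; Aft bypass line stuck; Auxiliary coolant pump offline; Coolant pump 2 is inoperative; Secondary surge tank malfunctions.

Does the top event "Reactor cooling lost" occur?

Primary loop down [OR]: Auxiliary coolant pump offline=not, Aft bypass line stuck=not, Secondary surge tank malfunctions=not → no input occurs → does not occur.
Recirculation branch unavailable [OR]: Redundant relief valve stuck=not, C heat exchanger degraded=occurs → at least one input occurs → occurs.
Emergency loop fails [OR]: Recirculation branch unavailable=occurs, Backup feedwater pump degraded=not → at least one input occurs → occurs.
Makeup line inoperative [OR]: Primary loop down=not, Emergency loop fails=occurs, Check valve lost=not → at least one input occurs → occurs.
Heat-sink path down [AND]: #3 flow sensor fails=not, Isolation valve stuck=not, Reserve tank offline=occurs → not all inputs occur → does not occur.
Secondary loop unavailable [AND]: Coolant pump 2 is inoperative=not, Bypass line 2 degraded=not, Surge tank 2 malfunctions=not → not all inputs occur → does not occur.
Reactor cooling lost [OR]: Makeup line inoperative=occurs, Heat-sink path down=not, Secondary loop unavailable=not, Upper relief valve 2 is down=not → at least one input occurs → occurs.

Yes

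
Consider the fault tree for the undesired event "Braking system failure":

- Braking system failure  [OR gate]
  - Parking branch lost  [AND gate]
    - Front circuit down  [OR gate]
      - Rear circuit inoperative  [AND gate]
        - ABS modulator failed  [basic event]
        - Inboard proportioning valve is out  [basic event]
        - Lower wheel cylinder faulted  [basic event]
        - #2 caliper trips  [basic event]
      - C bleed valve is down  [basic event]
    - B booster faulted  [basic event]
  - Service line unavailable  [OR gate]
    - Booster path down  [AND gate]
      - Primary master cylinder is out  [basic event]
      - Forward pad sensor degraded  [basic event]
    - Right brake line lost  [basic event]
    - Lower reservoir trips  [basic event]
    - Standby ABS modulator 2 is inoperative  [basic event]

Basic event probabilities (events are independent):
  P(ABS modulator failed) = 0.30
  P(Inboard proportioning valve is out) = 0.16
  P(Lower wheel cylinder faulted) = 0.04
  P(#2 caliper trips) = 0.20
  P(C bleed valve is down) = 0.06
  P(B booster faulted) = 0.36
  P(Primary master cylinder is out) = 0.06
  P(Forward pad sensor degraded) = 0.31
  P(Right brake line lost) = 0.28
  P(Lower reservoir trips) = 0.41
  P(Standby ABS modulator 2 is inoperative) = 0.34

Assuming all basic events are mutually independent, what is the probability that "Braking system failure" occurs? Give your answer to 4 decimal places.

P(Rear circuit inoperative) [AND] = 0.30 × 0.16 × 0.04 × 0.20 = 0.000384
P(Front circuit down) [OR] = 1 − (1−0.000384) × (1−0.06) = 0.060361
P(Parking branch lost) [AND] = 0.060361 × 0.36 = 0.021730
P(Booster path down) [AND] = 0.06 × 0.31 = 0.018600
P(Service line unavailable) [OR] = 1 − (1−0.018600) × (1−0.28) × (1−0.41) × (1−0.34) = 0.724847
P(Braking system failure) [OR] = 1 − (1−0.021730) × (1−0.724847) = 0.730826
Rounded to 4 decimal places: P(Braking system failure) ≈ 0.7308.

0.7308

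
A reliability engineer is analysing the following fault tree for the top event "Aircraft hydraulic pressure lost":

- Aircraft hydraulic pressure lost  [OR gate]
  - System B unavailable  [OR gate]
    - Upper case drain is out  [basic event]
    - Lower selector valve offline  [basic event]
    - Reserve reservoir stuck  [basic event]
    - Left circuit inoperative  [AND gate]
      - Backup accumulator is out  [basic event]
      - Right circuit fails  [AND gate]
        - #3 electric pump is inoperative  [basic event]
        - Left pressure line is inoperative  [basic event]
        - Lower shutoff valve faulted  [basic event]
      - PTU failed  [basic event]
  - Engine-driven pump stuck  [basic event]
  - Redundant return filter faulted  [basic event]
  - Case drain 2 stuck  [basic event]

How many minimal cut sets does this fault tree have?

Right circuit fails [AND]: one cut set from each child combined → 1 × 1 × 1 = 1 cut set(s).
Left circuit inoperative [AND]: one cut set from each child combined → 1 × 1 × 1 = 1 cut set(s).
System B unavailable [OR]: union of children's cut sets → 4 cut set(s).
Aircraft hydraulic pressure lost [OR]: union of children's cut sets → 7 cut set(s).
Minimal cut sets: {Upper case drain is out}; {Lower selector valve offline}; {Reserve reservoir stuck}; {#3 electric pump is inoperative, Backup accumulator is out, Left pressure line is inoperative, Lower shutoff valve faulted, PTU failed}; {Engine-driven pump stuck}; {Redundant return filter faulted}; {Case drain 2 stuck}.

7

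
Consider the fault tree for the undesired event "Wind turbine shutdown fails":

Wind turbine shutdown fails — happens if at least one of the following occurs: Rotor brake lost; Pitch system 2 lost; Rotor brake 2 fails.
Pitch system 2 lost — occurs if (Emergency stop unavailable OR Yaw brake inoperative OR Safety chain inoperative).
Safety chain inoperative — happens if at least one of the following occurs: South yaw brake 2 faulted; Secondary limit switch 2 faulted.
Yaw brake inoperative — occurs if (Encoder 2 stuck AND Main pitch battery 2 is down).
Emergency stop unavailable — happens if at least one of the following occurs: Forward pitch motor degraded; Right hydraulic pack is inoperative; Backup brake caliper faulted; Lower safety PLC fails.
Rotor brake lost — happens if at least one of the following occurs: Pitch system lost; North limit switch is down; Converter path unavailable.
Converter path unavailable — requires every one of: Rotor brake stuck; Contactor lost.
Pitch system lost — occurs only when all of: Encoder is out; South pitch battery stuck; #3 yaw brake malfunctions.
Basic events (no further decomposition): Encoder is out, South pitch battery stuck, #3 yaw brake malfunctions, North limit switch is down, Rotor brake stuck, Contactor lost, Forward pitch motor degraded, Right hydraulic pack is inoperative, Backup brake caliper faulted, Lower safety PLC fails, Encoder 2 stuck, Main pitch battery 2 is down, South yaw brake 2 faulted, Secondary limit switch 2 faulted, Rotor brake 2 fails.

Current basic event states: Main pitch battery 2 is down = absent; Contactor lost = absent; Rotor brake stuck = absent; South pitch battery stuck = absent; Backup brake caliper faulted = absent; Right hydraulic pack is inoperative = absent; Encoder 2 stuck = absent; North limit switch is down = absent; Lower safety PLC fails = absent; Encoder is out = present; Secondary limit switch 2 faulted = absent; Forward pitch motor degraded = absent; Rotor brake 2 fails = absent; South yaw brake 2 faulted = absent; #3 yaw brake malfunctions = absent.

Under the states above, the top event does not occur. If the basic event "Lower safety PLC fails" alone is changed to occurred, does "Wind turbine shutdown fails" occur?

Yes

Counterfactual: set "Lower safety PLC fails" to occurred.
Pitch system lost [AND]: Encoder is out=occurs, South pitch battery stuck=not, #3 yaw brake malfunctions=not → not all inputs occur → does not occur.
Converter path unavailable [AND]: Rotor brake stuck=not, Contactor lost=not → not all inputs occur → does not occur.
Rotor brake lost [OR]: Pitch system lost=not, North limit switch is down=not, Converter path unavailable=not → no input occurs → does not occur.
Emergency stop unavailable [OR]: Forward pitch motor degraded=not, Right hydraulic pack is inoperative=not, Backup brake caliper faulted=not, Lower safety PLC fails=occurs → at least one input occurs → occurs.
Yaw brake inoperative [AND]: Encoder 2 stuck=not, Main pitch battery 2 is down=not → not all inputs occur → does not occur.
Safety chain inoperative [OR]: South yaw brake 2 faulted=not, Secondary limit switch 2 faulted=not → no input occurs → does not occur.
Pitch system 2 lost [OR]: Emergency stop unavailable=occurs, Yaw brake inoperative=not, Safety chain inoperative=not → at least one input occurs → occurs.
Wind turbine shutdown fails [OR]: Rotor brake lost=not, Pitch system 2 lost=occurs, Rotor brake 2 fails=not → at least one input occurs → occurs.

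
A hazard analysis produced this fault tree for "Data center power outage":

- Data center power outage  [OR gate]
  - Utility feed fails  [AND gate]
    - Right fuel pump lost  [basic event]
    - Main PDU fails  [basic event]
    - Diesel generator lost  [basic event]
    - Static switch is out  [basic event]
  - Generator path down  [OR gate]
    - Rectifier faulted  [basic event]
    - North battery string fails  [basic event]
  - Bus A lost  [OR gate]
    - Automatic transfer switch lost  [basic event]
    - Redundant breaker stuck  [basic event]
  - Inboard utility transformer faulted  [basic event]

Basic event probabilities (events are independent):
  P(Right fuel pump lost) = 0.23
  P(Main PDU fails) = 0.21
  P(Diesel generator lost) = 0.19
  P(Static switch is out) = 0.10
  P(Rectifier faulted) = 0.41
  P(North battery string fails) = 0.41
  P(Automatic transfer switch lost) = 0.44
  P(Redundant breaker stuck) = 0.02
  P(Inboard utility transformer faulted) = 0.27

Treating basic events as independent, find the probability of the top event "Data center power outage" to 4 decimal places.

0.8607

P(Utility feed fails) [AND] = 0.23 × 0.21 × 0.19 × 0.10 = 0.000918
P(Generator path down) [OR] = 1 − (1−0.41) × (1−0.41) = 0.651900
P(Bus A lost) [OR] = 1 − (1−0.44) × (1−0.02) = 0.451200
P(Data center power outage) [OR] = 1 − (1−0.000918) × (1−0.651900) × (1−0.451200) × (1−0.27) = 0.860671
Rounded to 4 decimal places: P(Data center power outage) ≈ 0.8607.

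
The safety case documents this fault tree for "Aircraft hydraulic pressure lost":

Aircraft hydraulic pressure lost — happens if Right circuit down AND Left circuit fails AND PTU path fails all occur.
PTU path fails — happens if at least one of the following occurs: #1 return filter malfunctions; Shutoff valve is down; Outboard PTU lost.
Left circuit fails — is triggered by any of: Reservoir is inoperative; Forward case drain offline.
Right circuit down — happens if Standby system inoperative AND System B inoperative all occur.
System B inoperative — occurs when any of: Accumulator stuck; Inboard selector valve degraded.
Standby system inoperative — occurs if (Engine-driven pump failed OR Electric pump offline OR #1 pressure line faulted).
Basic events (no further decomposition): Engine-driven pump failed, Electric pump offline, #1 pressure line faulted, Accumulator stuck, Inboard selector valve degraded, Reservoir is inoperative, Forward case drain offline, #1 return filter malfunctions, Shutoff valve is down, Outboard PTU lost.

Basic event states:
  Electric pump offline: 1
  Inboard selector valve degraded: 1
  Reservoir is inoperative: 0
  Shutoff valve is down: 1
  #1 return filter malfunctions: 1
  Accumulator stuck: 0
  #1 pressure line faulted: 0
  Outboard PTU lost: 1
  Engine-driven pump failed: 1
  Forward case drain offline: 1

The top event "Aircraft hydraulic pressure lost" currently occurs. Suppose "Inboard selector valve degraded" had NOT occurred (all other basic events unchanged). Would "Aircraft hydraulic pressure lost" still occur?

Counterfactual: set "Inboard selector valve degraded" to not occurred.
Standby system inoperative [OR]: Engine-driven pump failed=occurs, Electric pump offline=occurs, #1 pressure line faulted=not → at least one input occurs → occurs.
System B inoperative [OR]: Accumulator stuck=not, Inboard selector valve degraded=not → no input occurs → does not occur.
Right circuit down [AND]: Standby system inoperative=occurs, System B inoperative=not → not all inputs occur → does not occur.
Left circuit fails [OR]: Reservoir is inoperative=not, Forward case drain offline=occurs → at least one input occurs → occurs.
PTU path fails [OR]: #1 return filter malfunctions=occurs, Shutoff valve is down=occurs, Outboard PTU lost=occurs → at least one input occurs → occurs.
Aircraft hydraulic pressure lost [AND]: Right circuit down=not, Left circuit fails=occurs, PTU path fails=occurs → not all inputs occur → does not occur.

No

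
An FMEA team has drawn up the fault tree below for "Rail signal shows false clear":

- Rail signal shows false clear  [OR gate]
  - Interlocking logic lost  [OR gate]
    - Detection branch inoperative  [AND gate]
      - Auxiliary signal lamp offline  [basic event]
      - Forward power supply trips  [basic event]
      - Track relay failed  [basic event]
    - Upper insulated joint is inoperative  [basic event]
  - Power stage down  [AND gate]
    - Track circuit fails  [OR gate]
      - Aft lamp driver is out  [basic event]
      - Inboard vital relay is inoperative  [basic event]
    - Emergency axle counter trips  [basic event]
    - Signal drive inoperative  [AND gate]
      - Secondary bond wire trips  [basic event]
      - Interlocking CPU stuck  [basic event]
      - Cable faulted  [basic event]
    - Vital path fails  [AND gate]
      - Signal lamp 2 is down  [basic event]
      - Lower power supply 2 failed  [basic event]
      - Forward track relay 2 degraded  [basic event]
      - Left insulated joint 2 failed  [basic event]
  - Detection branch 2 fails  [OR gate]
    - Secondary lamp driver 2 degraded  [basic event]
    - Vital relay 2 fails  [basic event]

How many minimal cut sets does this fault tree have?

6

Detection branch inoperative [AND]: one cut set from each child combined → 1 × 1 × 1 = 1 cut set(s).
Interlocking logic lost [OR]: union of children's cut sets → 2 cut set(s).
Track circuit fails [OR]: union of children's cut sets → 2 cut set(s).
Signal drive inoperative [AND]: one cut set from each child combined → 1 × 1 × 1 = 1 cut set(s).
Vital path fails [AND]: one cut set from each child combined → 1 × 1 × 1 × 1 = 1 cut set(s).
Power stage down [AND]: one cut set from each child combined → 2 × 1 × 1 × 1 = 2 cut set(s).
Detection branch 2 fails [OR]: union of children's cut sets → 2 cut set(s).
Rail signal shows false clear [OR]: union of children's cut sets → 6 cut set(s).
Minimal cut sets: {Auxiliary signal lamp offline, Forward power supply trips, Track relay failed}; {Upper insulated joint is inoperative}; {Aft lamp driver is out, Cable faulted, Emergency axle counter trips, Forward track relay 2 degraded, Interlocking CPU stuck, Left insulated joint 2 failed, Lower power supply 2 failed, Secondary bond wire trips, Signal lamp 2 is down}; {Cable faulted, Emergency axle counter trips, Forward track relay 2 degraded, Inboard vital relay is inoperative, Interlocking CPU stuck, Left insulated joint 2 failed, Lower power supply 2 failed, Secondary bond wire trips, Signal lamp 2 is down}; {Secondary lamp driver 2 degraded}; {Vital relay 2 fails}.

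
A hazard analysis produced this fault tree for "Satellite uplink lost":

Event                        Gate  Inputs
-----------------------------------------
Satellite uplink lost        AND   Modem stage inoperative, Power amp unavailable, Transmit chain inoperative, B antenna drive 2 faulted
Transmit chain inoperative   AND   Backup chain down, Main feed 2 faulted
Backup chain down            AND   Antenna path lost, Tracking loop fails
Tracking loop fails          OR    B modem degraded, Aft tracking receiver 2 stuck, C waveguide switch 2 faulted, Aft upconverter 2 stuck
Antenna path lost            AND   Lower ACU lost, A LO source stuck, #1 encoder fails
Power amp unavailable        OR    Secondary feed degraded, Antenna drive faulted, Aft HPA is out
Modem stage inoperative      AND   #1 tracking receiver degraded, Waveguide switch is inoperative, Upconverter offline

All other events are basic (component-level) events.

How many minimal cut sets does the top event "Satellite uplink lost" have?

Modem stage inoperative [AND]: one cut set from each child combined → 1 × 1 × 1 = 1 cut set(s).
Power amp unavailable [OR]: union of children's cut sets → 3 cut set(s).
Antenna path lost [AND]: one cut set from each child combined → 1 × 1 × 1 = 1 cut set(s).
Tracking loop fails [OR]: union of children's cut sets → 4 cut set(s).
Backup chain down [AND]: one cut set from each child combined → 1 × 4 = 4 cut set(s).
Transmit chain inoperative [AND]: one cut set from each child combined → 4 × 1 = 4 cut set(s).
Satellite uplink lost [AND]: one cut set from each child combined → 1 × 3 × 4 × 1 = 12 cut set(s).

12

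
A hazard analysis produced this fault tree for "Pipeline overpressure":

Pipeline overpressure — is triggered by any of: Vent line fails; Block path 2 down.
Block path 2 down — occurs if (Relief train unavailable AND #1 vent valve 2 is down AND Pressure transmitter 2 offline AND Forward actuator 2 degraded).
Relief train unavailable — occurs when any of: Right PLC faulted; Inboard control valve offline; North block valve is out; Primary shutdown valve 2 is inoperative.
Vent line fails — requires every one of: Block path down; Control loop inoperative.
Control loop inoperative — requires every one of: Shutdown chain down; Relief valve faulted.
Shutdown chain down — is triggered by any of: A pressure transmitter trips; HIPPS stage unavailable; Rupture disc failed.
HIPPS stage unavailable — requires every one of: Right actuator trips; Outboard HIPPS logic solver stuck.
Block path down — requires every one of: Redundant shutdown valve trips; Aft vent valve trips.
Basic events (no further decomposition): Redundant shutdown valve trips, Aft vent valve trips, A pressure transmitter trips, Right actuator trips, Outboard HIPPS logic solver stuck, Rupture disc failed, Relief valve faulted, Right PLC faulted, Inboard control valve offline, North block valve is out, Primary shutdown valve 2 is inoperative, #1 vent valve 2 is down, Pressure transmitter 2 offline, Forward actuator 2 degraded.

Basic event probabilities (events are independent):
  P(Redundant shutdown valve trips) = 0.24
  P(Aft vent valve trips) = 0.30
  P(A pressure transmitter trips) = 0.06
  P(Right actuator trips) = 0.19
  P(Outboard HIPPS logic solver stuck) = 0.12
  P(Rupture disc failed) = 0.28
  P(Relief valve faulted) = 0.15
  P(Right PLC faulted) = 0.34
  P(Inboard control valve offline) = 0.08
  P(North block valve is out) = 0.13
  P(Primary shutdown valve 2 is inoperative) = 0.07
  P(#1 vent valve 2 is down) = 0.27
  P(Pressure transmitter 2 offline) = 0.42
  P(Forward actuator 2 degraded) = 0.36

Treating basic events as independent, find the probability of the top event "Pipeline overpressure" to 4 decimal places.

P(Block path down) [AND] = 0.24 × 0.30 = 0.072000
P(HIPPS stage unavailable) [AND] = 0.19 × 0.12 = 0.022800
P(Shutdown chain down) [OR] = 1 − (1−0.06) × (1−0.022800) × (1−0.28) = 0.338631
P(Control loop inoperative) [AND] = 0.338631 × 0.15 = 0.050795
P(Vent line fails) [AND] = 0.072000 × 0.050795 = 0.003657
P(Relief train unavailable) [OR] = 1 − (1−0.34) × (1−0.08) × (1−0.13) × (1−0.07) = 0.508714
P(Block path 2 down) [AND] = 0.508714 × 0.27 × 0.42 × 0.36 = 0.020768
P(Pipeline overpressure) [OR] = 1 − (1−0.003657) × (1−0.020768) = 0.024349
Rounded to 4 decimal places: P(Pipeline overpressure) ≈ 0.0243.

0.0243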